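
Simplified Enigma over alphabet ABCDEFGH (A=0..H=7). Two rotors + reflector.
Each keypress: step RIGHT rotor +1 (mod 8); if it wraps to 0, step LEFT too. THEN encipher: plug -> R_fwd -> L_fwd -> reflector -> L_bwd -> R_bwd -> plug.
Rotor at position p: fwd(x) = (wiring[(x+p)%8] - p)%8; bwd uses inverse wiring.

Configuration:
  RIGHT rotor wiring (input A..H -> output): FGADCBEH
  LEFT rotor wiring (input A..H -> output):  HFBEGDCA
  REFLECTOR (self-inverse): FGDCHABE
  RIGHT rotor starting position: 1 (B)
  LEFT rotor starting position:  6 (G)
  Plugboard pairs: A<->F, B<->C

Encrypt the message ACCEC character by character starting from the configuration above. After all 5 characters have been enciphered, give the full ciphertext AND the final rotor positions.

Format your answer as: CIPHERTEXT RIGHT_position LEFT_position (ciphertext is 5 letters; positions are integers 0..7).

Answer: EBAFG 6 6

Derivation:
Char 1 ('A'): step: R->2, L=6; A->plug->F->R->F->L->G->refl->B->L'->C->R'->E->plug->E
Char 2 ('C'): step: R->3, L=6; C->plug->B->R->H->L->F->refl->A->L'->G->R'->C->plug->B
Char 3 ('C'): step: R->4, L=6; C->plug->B->R->F->L->G->refl->B->L'->C->R'->F->plug->A
Char 4 ('E'): step: R->5, L=6; E->plug->E->R->B->L->C->refl->D->L'->E->R'->A->plug->F
Char 5 ('C'): step: R->6, L=6; C->plug->B->R->B->L->C->refl->D->L'->E->R'->G->plug->G
Final: ciphertext=EBAFG, RIGHT=6, LEFT=6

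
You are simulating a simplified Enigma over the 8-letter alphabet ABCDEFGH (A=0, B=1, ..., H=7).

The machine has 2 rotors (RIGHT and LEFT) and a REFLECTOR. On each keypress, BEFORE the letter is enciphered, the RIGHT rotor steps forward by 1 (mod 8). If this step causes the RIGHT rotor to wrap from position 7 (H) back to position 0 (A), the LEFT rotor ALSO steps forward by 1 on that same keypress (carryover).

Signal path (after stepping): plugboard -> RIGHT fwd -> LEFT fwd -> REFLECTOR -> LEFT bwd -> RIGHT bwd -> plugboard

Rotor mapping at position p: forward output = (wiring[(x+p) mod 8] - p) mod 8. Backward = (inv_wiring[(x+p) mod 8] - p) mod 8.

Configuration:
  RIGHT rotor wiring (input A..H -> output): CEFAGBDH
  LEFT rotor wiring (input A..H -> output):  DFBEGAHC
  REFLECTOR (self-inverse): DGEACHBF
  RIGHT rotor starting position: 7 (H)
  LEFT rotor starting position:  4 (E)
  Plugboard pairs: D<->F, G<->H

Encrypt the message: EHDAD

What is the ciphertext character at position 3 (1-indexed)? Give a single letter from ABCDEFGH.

Char 1 ('E'): step: R->0, L->5 (L advanced); E->plug->E->R->G->L->H->refl->F->L'->C->R'->A->plug->A
Char 2 ('H'): step: R->1, L=5; H->plug->G->R->G->L->H->refl->F->L'->C->R'->F->plug->D
Char 3 ('D'): step: R->2, L=5; D->plug->F->R->F->L->E->refl->C->L'->B->R'->E->plug->E

E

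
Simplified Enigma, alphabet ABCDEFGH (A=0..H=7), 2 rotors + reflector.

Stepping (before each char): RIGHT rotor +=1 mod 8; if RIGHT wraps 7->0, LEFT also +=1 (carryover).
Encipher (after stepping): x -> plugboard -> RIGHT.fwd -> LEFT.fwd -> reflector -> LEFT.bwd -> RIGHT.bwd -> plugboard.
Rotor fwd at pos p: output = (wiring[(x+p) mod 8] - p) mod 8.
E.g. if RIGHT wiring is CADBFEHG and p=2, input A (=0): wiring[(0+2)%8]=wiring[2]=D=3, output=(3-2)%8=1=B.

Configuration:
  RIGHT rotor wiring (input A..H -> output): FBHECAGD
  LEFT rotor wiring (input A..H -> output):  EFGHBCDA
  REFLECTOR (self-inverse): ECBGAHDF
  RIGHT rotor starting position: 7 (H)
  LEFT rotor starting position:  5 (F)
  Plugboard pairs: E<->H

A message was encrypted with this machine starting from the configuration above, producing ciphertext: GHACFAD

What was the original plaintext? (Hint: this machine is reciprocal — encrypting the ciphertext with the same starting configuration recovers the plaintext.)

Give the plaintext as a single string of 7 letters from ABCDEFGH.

Char 1 ('G'): step: R->0, L->6 (L advanced); G->plug->G->R->G->L->D->refl->G->L'->C->R'->E->plug->H
Char 2 ('H'): step: R->1, L=6; H->plug->E->R->H->L->E->refl->A->L'->E->R'->H->plug->E
Char 3 ('A'): step: R->2, L=6; A->plug->A->R->F->L->B->refl->C->L'->B->R'->F->plug->F
Char 4 ('C'): step: R->3, L=6; C->plug->C->R->F->L->B->refl->C->L'->B->R'->A->plug->A
Char 5 ('F'): step: R->4, L=6; F->plug->F->R->F->L->B->refl->C->L'->B->R'->E->plug->H
Char 6 ('A'): step: R->5, L=6; A->plug->A->R->D->L->H->refl->F->L'->A->R'->D->plug->D
Char 7 ('D'): step: R->6, L=6; D->plug->D->R->D->L->H->refl->F->L'->A->R'->A->plug->A

Answer: HEFAHDA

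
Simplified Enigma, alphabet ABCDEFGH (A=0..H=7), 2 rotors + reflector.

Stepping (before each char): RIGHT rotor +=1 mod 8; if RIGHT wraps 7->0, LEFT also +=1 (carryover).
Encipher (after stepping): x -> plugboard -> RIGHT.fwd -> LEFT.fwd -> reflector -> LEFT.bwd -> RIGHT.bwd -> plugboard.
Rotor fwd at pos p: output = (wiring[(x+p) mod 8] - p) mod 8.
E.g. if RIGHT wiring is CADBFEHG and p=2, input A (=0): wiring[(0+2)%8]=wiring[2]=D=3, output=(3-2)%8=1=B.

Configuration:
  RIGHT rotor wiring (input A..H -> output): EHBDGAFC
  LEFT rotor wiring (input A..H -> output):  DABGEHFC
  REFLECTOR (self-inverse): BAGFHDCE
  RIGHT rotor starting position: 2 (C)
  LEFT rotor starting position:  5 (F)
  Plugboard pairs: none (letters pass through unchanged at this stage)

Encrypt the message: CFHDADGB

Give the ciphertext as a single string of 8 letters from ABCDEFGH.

Char 1 ('C'): step: R->3, L=5; C->plug->C->R->F->L->E->refl->H->L'->H->R'->E->plug->E
Char 2 ('F'): step: R->4, L=5; F->plug->F->R->D->L->G->refl->C->L'->A->R'->E->plug->E
Char 3 ('H'): step: R->5, L=5; H->plug->H->R->B->L->A->refl->B->L'->G->R'->G->plug->G
Char 4 ('D'): step: R->6, L=5; D->plug->D->R->B->L->A->refl->B->L'->G->R'->C->plug->C
Char 5 ('A'): step: R->7, L=5; A->plug->A->R->D->L->G->refl->C->L'->A->R'->C->plug->C
Char 6 ('D'): step: R->0, L->6 (L advanced); D->plug->D->R->D->L->C->refl->G->L'->G->R'->E->plug->E
Char 7 ('G'): step: R->1, L=6; G->plug->G->R->B->L->E->refl->H->L'->A->R'->B->plug->B
Char 8 ('B'): step: R->2, L=6; B->plug->B->R->B->L->E->refl->H->L'->A->R'->F->plug->F

Answer: EEGCCEBF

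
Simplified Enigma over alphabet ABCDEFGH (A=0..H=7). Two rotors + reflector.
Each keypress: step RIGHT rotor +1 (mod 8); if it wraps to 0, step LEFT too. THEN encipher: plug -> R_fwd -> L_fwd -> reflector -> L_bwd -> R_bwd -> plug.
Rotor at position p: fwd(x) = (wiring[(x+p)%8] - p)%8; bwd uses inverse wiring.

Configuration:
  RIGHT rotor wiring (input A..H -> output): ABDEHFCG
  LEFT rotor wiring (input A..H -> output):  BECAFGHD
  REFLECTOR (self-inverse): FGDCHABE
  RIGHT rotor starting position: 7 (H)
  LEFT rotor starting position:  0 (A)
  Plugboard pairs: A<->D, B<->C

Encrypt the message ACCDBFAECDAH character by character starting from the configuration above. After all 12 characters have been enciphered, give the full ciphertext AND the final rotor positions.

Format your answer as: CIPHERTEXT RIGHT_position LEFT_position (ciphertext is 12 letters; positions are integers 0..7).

Char 1 ('A'): step: R->0, L->1 (L advanced); A->plug->D->R->E->L->F->refl->A->L'->H->R'->E->plug->E
Char 2 ('C'): step: R->1, L=1; C->plug->B->R->C->L->H->refl->E->L'->D->R'->C->plug->B
Char 3 ('C'): step: R->2, L=1; C->plug->B->R->C->L->H->refl->E->L'->D->R'->D->plug->A
Char 4 ('D'): step: R->3, L=1; D->plug->A->R->B->L->B->refl->G->L'->F->R'->F->plug->F
Char 5 ('B'): step: R->4, L=1; B->plug->C->R->G->L->C->refl->D->L'->A->R'->H->plug->H
Char 6 ('F'): step: R->5, L=1; F->plug->F->R->G->L->C->refl->D->L'->A->R'->A->plug->D
Char 7 ('A'): step: R->6, L=1; A->plug->D->R->D->L->E->refl->H->L'->C->R'->C->plug->B
Char 8 ('E'): step: R->7, L=1; E->plug->E->R->F->L->G->refl->B->L'->B->R'->B->plug->C
Char 9 ('C'): step: R->0, L->2 (L advanced); C->plug->B->R->B->L->G->refl->B->L'->F->R'->F->plug->F
Char 10 ('D'): step: R->1, L=2; D->plug->A->R->A->L->A->refl->F->L'->E->R'->E->plug->E
Char 11 ('A'): step: R->2, L=2; A->plug->D->R->D->L->E->refl->H->L'->G->R'->G->plug->G
Char 12 ('H'): step: R->3, L=2; H->plug->H->R->A->L->A->refl->F->L'->E->R'->B->plug->C
Final: ciphertext=EBAFHDBCFEGC, RIGHT=3, LEFT=2

Answer: EBAFHDBCFEGC 3 2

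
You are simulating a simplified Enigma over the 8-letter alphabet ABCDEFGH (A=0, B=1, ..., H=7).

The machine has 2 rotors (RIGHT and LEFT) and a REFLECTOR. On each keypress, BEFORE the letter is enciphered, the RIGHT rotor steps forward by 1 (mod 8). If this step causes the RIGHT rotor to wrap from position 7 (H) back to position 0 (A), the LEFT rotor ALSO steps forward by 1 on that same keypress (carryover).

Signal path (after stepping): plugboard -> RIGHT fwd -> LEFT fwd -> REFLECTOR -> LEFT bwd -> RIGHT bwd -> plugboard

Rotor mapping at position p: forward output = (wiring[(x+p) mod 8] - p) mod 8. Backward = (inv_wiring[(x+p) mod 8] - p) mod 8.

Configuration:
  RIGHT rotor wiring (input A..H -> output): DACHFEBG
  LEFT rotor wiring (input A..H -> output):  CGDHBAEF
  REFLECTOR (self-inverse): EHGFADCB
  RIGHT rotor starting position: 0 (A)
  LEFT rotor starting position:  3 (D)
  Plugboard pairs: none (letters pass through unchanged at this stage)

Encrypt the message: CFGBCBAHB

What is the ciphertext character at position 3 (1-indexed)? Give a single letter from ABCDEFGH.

Char 1 ('C'): step: R->1, L=3; C->plug->C->R->G->L->D->refl->F->L'->C->R'->H->plug->H
Char 2 ('F'): step: R->2, L=3; F->plug->F->R->E->L->C->refl->G->L'->B->R'->G->plug->G
Char 3 ('G'): step: R->3, L=3; G->plug->G->R->F->L->H->refl->B->L'->D->R'->E->plug->E

E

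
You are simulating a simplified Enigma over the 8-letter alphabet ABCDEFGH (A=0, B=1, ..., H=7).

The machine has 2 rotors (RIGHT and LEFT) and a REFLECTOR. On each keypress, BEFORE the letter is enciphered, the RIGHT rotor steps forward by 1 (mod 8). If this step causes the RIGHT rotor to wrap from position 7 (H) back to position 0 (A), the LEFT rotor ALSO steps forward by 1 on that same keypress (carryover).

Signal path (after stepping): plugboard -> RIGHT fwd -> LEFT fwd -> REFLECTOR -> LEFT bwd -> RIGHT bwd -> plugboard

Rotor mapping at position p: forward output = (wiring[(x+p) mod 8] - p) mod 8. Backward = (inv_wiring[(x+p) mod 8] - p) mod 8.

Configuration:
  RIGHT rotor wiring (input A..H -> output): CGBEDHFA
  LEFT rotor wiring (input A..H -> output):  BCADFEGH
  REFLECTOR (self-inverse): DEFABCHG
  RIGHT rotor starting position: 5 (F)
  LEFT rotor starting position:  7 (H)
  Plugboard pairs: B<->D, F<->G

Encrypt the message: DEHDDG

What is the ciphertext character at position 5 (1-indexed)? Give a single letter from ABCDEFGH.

Char 1 ('D'): step: R->6, L=7; D->plug->B->R->C->L->D->refl->A->L'->A->R'->D->plug->B
Char 2 ('E'): step: R->7, L=7; E->plug->E->R->F->L->G->refl->H->L'->H->R'->C->plug->C
Char 3 ('H'): step: R->0, L->0 (L advanced); H->plug->H->R->A->L->B->refl->E->L'->F->R'->G->plug->F
Char 4 ('D'): step: R->1, L=0; D->plug->B->R->A->L->B->refl->E->L'->F->R'->A->plug->A
Char 5 ('D'): step: R->2, L=0; D->plug->B->R->C->L->A->refl->D->L'->D->R'->E->plug->E

E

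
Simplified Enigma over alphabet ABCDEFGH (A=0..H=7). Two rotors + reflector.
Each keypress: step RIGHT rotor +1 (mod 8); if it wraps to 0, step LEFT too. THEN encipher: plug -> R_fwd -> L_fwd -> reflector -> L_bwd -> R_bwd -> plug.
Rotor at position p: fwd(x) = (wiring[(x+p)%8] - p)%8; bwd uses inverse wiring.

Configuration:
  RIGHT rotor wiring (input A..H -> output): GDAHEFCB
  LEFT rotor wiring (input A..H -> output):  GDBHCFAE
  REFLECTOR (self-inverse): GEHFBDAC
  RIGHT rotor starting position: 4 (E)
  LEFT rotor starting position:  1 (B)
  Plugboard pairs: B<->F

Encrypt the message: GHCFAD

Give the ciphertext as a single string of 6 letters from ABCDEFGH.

Answer: DGHHEH

Derivation:
Char 1 ('G'): step: R->5, L=1; G->plug->G->R->C->L->G->refl->A->L'->B->R'->D->plug->D
Char 2 ('H'): step: R->6, L=1; H->plug->H->R->H->L->F->refl->D->L'->G->R'->G->plug->G
Char 3 ('C'): step: R->7, L=1; C->plug->C->R->E->L->E->refl->B->L'->D->R'->H->plug->H
Char 4 ('F'): step: R->0, L->2 (L advanced); F->plug->B->R->D->L->D->refl->F->L'->B->R'->H->plug->H
Char 5 ('A'): step: R->1, L=2; A->plug->A->R->C->L->A->refl->G->L'->E->R'->E->plug->E
Char 6 ('D'): step: R->2, L=2; D->plug->D->R->D->L->D->refl->F->L'->B->R'->H->plug->H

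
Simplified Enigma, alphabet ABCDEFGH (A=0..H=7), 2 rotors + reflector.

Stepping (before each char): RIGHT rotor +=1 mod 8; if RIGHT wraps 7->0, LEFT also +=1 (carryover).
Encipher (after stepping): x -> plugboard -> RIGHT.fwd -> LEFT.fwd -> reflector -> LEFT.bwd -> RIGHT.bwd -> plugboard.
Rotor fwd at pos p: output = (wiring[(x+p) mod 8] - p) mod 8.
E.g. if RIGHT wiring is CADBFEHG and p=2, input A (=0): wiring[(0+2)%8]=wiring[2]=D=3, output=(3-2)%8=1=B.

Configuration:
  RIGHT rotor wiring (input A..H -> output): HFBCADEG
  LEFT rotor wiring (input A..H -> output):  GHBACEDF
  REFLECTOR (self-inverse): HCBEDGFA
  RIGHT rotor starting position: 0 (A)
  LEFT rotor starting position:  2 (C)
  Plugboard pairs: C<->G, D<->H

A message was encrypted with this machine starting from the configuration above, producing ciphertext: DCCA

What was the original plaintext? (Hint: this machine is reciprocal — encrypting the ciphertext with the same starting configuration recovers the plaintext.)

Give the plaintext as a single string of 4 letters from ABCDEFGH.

Answer: CGGE

Derivation:
Char 1 ('D'): step: R->1, L=2; D->plug->H->R->G->L->E->refl->D->L'->F->R'->G->plug->C
Char 2 ('C'): step: R->2, L=2; C->plug->G->R->F->L->D->refl->E->L'->G->R'->C->plug->G
Char 3 ('C'): step: R->3, L=2; C->plug->G->R->C->L->A->refl->H->L'->A->R'->C->plug->G
Char 4 ('A'): step: R->4, L=2; A->plug->A->R->E->L->B->refl->C->L'->D->R'->E->plug->E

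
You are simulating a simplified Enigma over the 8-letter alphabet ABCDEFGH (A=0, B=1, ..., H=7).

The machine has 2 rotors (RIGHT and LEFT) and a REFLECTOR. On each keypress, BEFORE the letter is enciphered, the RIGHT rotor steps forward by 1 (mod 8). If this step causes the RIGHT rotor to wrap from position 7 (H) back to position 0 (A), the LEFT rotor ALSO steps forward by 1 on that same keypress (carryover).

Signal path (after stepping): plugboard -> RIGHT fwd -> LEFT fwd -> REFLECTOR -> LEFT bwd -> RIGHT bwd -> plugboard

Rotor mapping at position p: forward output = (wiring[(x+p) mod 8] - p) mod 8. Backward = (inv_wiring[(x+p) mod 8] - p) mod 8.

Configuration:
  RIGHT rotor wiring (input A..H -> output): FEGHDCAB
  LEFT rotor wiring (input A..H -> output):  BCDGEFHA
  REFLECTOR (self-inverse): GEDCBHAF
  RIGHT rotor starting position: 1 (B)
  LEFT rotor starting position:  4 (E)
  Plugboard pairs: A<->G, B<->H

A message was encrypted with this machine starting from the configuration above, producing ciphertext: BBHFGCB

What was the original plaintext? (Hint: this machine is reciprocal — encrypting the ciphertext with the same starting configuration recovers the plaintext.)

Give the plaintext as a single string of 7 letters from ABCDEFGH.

Char 1 ('B'): step: R->2, L=4; B->plug->H->R->C->L->D->refl->C->L'->H->R'->F->plug->F
Char 2 ('B'): step: R->3, L=4; B->plug->H->R->D->L->E->refl->B->L'->B->R'->G->plug->A
Char 3 ('H'): step: R->4, L=4; H->plug->B->R->G->L->H->refl->F->L'->E->R'->C->plug->C
Char 4 ('F'): step: R->5, L=4; F->plug->F->R->B->L->B->refl->E->L'->D->R'->B->plug->H
Char 5 ('G'): step: R->6, L=4; G->plug->A->R->C->L->D->refl->C->L'->H->R'->C->plug->C
Char 6 ('C'): step: R->7, L=4; C->plug->C->R->F->L->G->refl->A->L'->A->R'->E->plug->E
Char 7 ('B'): step: R->0, L->5 (L advanced); B->plug->H->R->B->L->C->refl->D->L'->C->R'->F->plug->F

Answer: FACHCEF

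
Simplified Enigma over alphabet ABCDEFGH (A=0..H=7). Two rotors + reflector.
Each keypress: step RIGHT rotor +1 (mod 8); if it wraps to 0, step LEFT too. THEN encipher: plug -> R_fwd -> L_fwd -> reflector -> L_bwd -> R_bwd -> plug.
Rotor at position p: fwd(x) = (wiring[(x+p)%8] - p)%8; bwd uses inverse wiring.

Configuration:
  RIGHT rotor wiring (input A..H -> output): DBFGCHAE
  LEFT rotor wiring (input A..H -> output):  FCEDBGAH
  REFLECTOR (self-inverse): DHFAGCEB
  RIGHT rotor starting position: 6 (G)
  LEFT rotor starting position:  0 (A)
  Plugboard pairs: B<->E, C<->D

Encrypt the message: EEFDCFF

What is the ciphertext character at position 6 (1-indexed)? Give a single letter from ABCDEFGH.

Char 1 ('E'): step: R->7, L=0; E->plug->B->R->E->L->B->refl->H->L'->H->R'->E->plug->B
Char 2 ('E'): step: R->0, L->1 (L advanced); E->plug->B->R->B->L->D->refl->A->L'->D->R'->A->plug->A
Char 3 ('F'): step: R->1, L=1; F->plug->F->R->H->L->E->refl->G->L'->G->R'->E->plug->B
Char 4 ('D'): step: R->2, L=1; D->plug->C->R->A->L->B->refl->H->L'->F->R'->D->plug->C
Char 5 ('C'): step: R->3, L=1; C->plug->D->R->F->L->H->refl->B->L'->A->R'->F->plug->F
Char 6 ('F'): step: R->4, L=1; F->plug->F->R->F->L->H->refl->B->L'->A->R'->D->plug->C

C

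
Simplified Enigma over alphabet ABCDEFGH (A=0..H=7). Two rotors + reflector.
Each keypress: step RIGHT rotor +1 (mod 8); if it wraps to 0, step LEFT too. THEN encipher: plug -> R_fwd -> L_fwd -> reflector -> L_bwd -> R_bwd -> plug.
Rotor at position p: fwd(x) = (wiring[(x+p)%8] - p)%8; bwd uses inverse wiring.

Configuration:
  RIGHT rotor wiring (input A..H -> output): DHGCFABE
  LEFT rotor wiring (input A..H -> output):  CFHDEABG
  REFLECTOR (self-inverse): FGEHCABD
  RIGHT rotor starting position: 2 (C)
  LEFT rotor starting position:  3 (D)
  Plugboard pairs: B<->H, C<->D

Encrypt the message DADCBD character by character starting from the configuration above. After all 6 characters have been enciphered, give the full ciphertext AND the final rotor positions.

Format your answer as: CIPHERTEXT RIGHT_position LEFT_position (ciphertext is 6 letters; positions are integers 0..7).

Answer: GFCADH 0 4

Derivation:
Char 1 ('D'): step: R->3, L=3; D->plug->C->R->F->L->H->refl->D->L'->E->R'->G->plug->G
Char 2 ('A'): step: R->4, L=3; A->plug->A->R->B->L->B->refl->G->L'->D->R'->F->plug->F
Char 3 ('D'): step: R->5, L=3; D->plug->C->R->H->L->E->refl->C->L'->G->R'->D->plug->C
Char 4 ('C'): step: R->6, L=3; C->plug->D->R->B->L->B->refl->G->L'->D->R'->A->plug->A
Char 5 ('B'): step: R->7, L=3; B->plug->H->R->C->L->F->refl->A->L'->A->R'->C->plug->D
Char 6 ('D'): step: R->0, L->4 (L advanced); D->plug->C->R->G->L->D->refl->H->L'->H->R'->B->plug->H
Final: ciphertext=GFCADH, RIGHT=0, LEFT=4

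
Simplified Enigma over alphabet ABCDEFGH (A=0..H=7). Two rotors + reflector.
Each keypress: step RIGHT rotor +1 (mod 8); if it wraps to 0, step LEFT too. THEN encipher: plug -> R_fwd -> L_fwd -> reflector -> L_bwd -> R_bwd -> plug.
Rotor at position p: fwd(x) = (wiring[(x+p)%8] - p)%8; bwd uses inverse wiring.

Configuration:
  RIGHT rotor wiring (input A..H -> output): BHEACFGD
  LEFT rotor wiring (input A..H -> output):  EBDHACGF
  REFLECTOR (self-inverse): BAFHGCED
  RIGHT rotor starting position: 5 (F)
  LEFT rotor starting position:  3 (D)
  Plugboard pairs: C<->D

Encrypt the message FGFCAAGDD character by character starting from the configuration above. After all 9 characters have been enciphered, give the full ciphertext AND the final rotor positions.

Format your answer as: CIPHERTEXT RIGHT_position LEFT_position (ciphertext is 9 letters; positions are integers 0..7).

Char 1 ('F'): step: R->6, L=3; F->plug->F->R->C->L->H->refl->D->L'->D->R'->C->plug->D
Char 2 ('G'): step: R->7, L=3; G->plug->G->R->G->L->G->refl->E->L'->A->R'->C->plug->D
Char 3 ('F'): step: R->0, L->4 (L advanced); F->plug->F->R->F->L->F->refl->C->L'->C->R'->E->plug->E
Char 4 ('C'): step: R->1, L=4; C->plug->D->R->B->L->G->refl->E->L'->A->R'->H->plug->H
Char 5 ('A'): step: R->2, L=4; A->plug->A->R->C->L->C->refl->F->L'->F->R'->H->plug->H
Char 6 ('A'): step: R->3, L=4; A->plug->A->R->F->L->F->refl->C->L'->C->R'->C->plug->D
Char 7 ('G'): step: R->4, L=4; G->plug->G->R->A->L->E->refl->G->L'->B->R'->B->plug->B
Char 8 ('D'): step: R->5, L=4; D->plug->C->R->G->L->H->refl->D->L'->H->R'->F->plug->F
Char 9 ('D'): step: R->6, L=4; D->plug->C->R->D->L->B->refl->A->L'->E->R'->G->plug->G
Final: ciphertext=DDEHHDBFG, RIGHT=6, LEFT=4

Answer: DDEHHDBFG 6 4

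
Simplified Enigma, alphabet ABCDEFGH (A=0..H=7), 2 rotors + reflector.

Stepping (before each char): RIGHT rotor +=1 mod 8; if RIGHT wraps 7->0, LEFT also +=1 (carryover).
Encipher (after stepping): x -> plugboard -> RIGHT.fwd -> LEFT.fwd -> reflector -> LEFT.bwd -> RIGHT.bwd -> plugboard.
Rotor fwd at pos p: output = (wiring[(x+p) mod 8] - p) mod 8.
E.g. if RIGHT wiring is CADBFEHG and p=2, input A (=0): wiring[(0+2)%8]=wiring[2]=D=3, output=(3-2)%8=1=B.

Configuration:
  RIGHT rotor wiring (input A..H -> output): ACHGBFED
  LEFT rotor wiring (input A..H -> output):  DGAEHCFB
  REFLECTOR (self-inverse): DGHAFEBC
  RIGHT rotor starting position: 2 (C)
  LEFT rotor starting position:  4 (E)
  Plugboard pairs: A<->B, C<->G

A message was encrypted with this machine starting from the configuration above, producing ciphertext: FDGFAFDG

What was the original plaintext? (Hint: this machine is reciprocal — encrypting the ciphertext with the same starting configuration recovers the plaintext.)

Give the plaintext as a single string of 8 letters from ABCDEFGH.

Answer: HGDHFECC

Derivation:
Char 1 ('F'): step: R->3, L=4; F->plug->F->R->F->L->C->refl->H->L'->E->R'->H->plug->H
Char 2 ('D'): step: R->4, L=4; D->plug->D->R->H->L->A->refl->D->L'->A->R'->C->plug->G
Char 3 ('G'): step: R->5, L=4; G->plug->C->R->G->L->E->refl->F->L'->D->R'->D->plug->D
Char 4 ('F'): step: R->6, L=4; F->plug->F->R->A->L->D->refl->A->L'->H->R'->H->plug->H
Char 5 ('A'): step: R->7, L=4; A->plug->B->R->B->L->G->refl->B->L'->C->R'->F->plug->F
Char 6 ('F'): step: R->0, L->5 (L advanced); F->plug->F->R->F->L->D->refl->A->L'->B->R'->E->plug->E
Char 7 ('D'): step: R->1, L=5; D->plug->D->R->A->L->F->refl->E->L'->C->R'->G->plug->C
Char 8 ('G'): step: R->2, L=5; G->plug->C->R->H->L->C->refl->H->L'->G->R'->G->plug->C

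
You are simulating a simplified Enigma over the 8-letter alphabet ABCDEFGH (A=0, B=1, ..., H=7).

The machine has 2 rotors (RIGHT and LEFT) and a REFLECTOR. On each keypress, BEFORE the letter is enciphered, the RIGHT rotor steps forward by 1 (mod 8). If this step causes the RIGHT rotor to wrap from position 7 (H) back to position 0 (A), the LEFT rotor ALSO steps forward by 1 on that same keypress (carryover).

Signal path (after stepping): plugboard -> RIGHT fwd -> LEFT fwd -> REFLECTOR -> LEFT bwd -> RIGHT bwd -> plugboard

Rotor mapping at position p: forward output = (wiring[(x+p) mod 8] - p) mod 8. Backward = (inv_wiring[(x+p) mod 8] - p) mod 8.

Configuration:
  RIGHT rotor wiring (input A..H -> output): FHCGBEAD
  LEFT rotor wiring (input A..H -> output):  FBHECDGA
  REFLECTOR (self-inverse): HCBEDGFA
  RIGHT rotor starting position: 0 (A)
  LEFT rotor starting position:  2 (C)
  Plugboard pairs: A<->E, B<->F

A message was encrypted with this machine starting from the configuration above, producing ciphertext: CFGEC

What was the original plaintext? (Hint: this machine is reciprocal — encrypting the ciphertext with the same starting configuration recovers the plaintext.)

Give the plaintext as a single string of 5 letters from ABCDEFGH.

Answer: DAFFH

Derivation:
Char 1 ('C'): step: R->1, L=2; C->plug->C->R->F->L->G->refl->F->L'->A->R'->D->plug->D
Char 2 ('F'): step: R->2, L=2; F->plug->B->R->E->L->E->refl->D->L'->G->R'->E->plug->A
Char 3 ('G'): step: R->3, L=2; G->plug->G->R->E->L->E->refl->D->L'->G->R'->B->plug->F
Char 4 ('E'): step: R->4, L=2; E->plug->A->R->F->L->G->refl->F->L'->A->R'->B->plug->F
Char 5 ('C'): step: R->5, L=2; C->plug->C->R->G->L->D->refl->E->L'->E->R'->H->plug->H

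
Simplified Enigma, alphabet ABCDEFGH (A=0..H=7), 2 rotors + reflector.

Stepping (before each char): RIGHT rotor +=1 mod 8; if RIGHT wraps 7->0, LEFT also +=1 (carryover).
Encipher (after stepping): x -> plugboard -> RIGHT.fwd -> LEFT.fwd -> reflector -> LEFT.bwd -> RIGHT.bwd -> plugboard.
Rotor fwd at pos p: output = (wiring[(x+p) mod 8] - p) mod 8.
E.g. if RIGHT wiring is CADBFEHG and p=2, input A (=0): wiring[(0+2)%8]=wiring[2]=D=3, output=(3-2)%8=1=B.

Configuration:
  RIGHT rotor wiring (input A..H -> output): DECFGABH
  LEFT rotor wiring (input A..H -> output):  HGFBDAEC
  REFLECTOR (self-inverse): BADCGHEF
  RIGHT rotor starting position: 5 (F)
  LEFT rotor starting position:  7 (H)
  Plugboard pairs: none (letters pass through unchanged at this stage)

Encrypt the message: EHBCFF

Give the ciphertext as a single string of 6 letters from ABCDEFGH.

Answer: GFHEBA

Derivation:
Char 1 ('E'): step: R->6, L=7; E->plug->E->R->E->L->C->refl->D->L'->A->R'->G->plug->G
Char 2 ('H'): step: R->7, L=7; H->plug->H->R->C->L->H->refl->F->L'->H->R'->F->plug->F
Char 3 ('B'): step: R->0, L->0 (L advanced); B->plug->B->R->E->L->D->refl->C->L'->H->R'->H->plug->H
Char 4 ('C'): step: R->1, L=0; C->plug->C->R->E->L->D->refl->C->L'->H->R'->E->plug->E
Char 5 ('F'): step: R->2, L=0; F->plug->F->R->F->L->A->refl->B->L'->D->R'->B->plug->B
Char 6 ('F'): step: R->3, L=0; F->plug->F->R->A->L->H->refl->F->L'->C->R'->A->plug->A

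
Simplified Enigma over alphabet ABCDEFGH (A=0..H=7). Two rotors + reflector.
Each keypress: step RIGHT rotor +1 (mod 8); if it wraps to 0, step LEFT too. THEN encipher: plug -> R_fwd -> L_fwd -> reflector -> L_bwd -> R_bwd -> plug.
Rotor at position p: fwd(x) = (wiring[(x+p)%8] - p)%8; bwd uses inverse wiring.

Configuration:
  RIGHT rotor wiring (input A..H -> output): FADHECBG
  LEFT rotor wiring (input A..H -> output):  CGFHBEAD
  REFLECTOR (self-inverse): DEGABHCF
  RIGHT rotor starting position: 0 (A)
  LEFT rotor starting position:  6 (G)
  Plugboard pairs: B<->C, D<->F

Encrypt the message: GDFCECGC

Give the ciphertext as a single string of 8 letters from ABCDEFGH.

Answer: CAEHDBCF

Derivation:
Char 1 ('G'): step: R->1, L=6; G->plug->G->R->F->L->B->refl->E->L'->C->R'->B->plug->C
Char 2 ('D'): step: R->2, L=6; D->plug->F->R->E->L->H->refl->F->L'->B->R'->A->plug->A
Char 3 ('F'): step: R->3, L=6; F->plug->D->R->G->L->D->refl->A->L'->D->R'->E->plug->E
Char 4 ('C'): step: R->4, L=6; C->plug->B->R->G->L->D->refl->A->L'->D->R'->H->plug->H
Char 5 ('E'): step: R->5, L=6; E->plug->E->R->D->L->A->refl->D->L'->G->R'->F->plug->D
Char 6 ('C'): step: R->6, L=6; C->plug->B->R->A->L->C->refl->G->L'->H->R'->C->plug->B
Char 7 ('G'): step: R->7, L=6; G->plug->G->R->D->L->A->refl->D->L'->G->R'->B->plug->C
Char 8 ('C'): step: R->0, L->7 (L advanced); C->plug->B->R->A->L->E->refl->B->L'->H->R'->D->plug->F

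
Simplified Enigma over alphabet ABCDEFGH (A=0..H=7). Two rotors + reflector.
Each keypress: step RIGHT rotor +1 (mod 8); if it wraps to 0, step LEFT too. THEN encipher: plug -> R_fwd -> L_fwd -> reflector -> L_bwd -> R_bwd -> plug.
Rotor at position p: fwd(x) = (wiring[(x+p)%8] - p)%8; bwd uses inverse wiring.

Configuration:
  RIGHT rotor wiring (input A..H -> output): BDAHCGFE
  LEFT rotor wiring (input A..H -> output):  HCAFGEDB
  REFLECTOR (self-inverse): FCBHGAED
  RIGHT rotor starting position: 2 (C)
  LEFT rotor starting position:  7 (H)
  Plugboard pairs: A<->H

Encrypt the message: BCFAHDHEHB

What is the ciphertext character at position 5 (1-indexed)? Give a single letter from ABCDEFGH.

Char 1 ('B'): step: R->3, L=7; B->plug->B->R->H->L->E->refl->G->L'->E->R'->A->plug->H
Char 2 ('C'): step: R->4, L=7; C->plug->C->R->B->L->A->refl->F->L'->G->R'->A->plug->H
Char 3 ('F'): step: R->5, L=7; F->plug->F->R->D->L->B->refl->C->L'->A->R'->B->plug->B
Char 4 ('A'): step: R->6, L=7; A->plug->H->R->A->L->C->refl->B->L'->D->R'->C->plug->C
Char 5 ('H'): step: R->7, L=7; H->plug->A->R->F->L->H->refl->D->L'->C->R'->B->plug->B

B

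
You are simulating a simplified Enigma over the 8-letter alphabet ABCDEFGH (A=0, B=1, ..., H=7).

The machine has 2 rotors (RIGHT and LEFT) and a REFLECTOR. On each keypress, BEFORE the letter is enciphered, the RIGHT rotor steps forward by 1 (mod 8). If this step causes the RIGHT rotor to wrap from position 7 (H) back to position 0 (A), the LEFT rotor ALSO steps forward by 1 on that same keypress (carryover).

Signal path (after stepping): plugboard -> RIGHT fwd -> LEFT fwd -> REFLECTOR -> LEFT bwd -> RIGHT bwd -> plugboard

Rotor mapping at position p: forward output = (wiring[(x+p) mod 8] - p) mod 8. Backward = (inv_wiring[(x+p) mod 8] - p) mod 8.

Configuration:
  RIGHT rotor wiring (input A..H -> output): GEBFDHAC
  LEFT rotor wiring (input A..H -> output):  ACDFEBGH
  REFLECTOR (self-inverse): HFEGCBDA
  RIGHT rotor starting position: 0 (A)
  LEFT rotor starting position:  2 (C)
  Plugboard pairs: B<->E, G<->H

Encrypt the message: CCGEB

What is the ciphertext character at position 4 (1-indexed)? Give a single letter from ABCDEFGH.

Char 1 ('C'): step: R->1, L=2; C->plug->C->R->E->L->E->refl->C->L'->C->R'->D->plug->D
Char 2 ('C'): step: R->2, L=2; C->plug->C->R->B->L->D->refl->G->L'->G->R'->E->plug->B
Char 3 ('G'): step: R->3, L=2; G->plug->H->R->G->L->G->refl->D->L'->B->R'->G->plug->H
Char 4 ('E'): step: R->4, L=2; E->plug->B->R->D->L->H->refl->A->L'->H->R'->A->plug->A

A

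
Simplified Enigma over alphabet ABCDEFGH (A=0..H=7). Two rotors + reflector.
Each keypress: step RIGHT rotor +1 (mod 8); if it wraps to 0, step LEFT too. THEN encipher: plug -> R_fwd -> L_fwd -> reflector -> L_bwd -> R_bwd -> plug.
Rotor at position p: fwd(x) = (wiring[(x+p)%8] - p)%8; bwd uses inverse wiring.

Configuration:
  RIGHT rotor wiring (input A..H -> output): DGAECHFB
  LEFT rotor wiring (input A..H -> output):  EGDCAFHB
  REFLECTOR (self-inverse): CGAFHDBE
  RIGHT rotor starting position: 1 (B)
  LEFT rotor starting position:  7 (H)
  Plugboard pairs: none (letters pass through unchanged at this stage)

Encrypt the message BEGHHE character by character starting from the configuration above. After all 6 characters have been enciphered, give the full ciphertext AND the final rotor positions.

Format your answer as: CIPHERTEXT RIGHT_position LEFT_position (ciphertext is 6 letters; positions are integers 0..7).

Char 1 ('B'): step: R->2, L=7; B->plug->B->R->C->L->H->refl->E->L'->D->R'->E->plug->E
Char 2 ('E'): step: R->3, L=7; E->plug->E->R->G->L->G->refl->B->L'->F->R'->H->plug->H
Char 3 ('G'): step: R->4, L=7; G->plug->G->R->E->L->D->refl->F->L'->B->R'->C->plug->C
Char 4 ('H'): step: R->5, L=7; H->plug->H->R->F->L->B->refl->G->L'->G->R'->D->plug->D
Char 5 ('H'): step: R->6, L=7; H->plug->H->R->B->L->F->refl->D->L'->E->R'->G->plug->G
Char 6 ('E'): step: R->7, L=7; E->plug->E->R->F->L->B->refl->G->L'->G->R'->H->plug->H
Final: ciphertext=EHCDGH, RIGHT=7, LEFT=7

Answer: EHCDGH 7 7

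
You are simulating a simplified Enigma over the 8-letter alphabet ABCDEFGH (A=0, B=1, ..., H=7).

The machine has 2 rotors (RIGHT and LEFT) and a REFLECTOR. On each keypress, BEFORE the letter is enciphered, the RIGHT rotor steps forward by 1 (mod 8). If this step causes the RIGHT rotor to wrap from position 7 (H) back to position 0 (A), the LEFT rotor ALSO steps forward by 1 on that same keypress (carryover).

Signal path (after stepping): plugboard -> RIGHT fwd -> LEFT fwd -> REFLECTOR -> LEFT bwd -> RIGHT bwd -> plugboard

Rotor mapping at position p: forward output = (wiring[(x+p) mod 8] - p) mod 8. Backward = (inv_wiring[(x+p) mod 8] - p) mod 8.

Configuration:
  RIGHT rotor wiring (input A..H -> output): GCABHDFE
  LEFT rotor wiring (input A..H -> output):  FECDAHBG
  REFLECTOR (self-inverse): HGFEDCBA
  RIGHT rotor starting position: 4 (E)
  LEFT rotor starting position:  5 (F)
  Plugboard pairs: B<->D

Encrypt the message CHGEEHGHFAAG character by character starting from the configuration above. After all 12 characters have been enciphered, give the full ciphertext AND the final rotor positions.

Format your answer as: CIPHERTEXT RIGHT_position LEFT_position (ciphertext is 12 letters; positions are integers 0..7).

Char 1 ('C'): step: R->5, L=5; C->plug->C->R->H->L->D->refl->E->L'->B->R'->D->plug->B
Char 2 ('H'): step: R->6, L=5; H->plug->H->R->F->L->F->refl->C->L'->A->R'->C->plug->C
Char 3 ('G'): step: R->7, L=5; G->plug->G->R->E->L->H->refl->A->L'->D->R'->C->plug->C
Char 4 ('E'): step: R->0, L->6 (L advanced); E->plug->E->R->H->L->B->refl->G->L'->D->R'->F->plug->F
Char 5 ('E'): step: R->1, L=6; E->plug->E->R->C->L->H->refl->A->L'->B->R'->A->plug->A
Char 6 ('H'): step: R->2, L=6; H->plug->H->R->A->L->D->refl->E->L'->E->R'->G->plug->G
Char 7 ('G'): step: R->3, L=6; G->plug->G->R->H->L->B->refl->G->L'->D->R'->F->plug->F
Char 8 ('H'): step: R->4, L=6; H->plug->H->R->F->L->F->refl->C->L'->G->R'->F->plug->F
Char 9 ('F'): step: R->5, L=6; F->plug->F->R->D->L->G->refl->B->L'->H->R'->C->plug->C
Char 10 ('A'): step: R->6, L=6; A->plug->A->R->H->L->B->refl->G->L'->D->R'->F->plug->F
Char 11 ('A'): step: R->7, L=6; A->plug->A->R->F->L->F->refl->C->L'->G->R'->H->plug->H
Char 12 ('G'): step: R->0, L->7 (L advanced); G->plug->G->R->F->L->B->refl->G->L'->B->R'->D->plug->B
Final: ciphertext=BCCFAGFFCFHB, RIGHT=0, LEFT=7

Answer: BCCFAGFFCFHB 0 7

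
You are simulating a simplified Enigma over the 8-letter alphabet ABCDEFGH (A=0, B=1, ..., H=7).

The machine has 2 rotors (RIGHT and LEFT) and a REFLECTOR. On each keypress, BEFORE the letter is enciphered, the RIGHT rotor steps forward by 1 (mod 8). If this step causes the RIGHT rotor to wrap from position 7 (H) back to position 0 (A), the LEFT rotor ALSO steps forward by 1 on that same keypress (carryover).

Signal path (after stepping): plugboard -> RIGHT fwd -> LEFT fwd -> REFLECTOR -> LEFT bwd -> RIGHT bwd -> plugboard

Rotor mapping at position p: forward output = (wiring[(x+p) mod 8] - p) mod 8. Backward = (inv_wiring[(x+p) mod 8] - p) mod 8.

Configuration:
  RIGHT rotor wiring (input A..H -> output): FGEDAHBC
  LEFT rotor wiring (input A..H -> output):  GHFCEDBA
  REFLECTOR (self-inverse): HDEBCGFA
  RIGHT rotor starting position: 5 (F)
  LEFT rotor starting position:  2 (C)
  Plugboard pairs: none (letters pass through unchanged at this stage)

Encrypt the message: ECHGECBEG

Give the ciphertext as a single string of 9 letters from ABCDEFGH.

Answer: GDEACGACD

Derivation:
Char 1 ('E'): step: R->6, L=2; E->plug->E->R->G->L->E->refl->C->L'->C->R'->G->plug->G
Char 2 ('C'): step: R->7, L=2; C->plug->C->R->H->L->F->refl->G->L'->F->R'->D->plug->D
Char 3 ('H'): step: R->0, L->3 (L advanced); H->plug->H->R->C->L->A->refl->H->L'->A->R'->E->plug->E
Char 4 ('G'): step: R->1, L=3; G->plug->G->R->B->L->B->refl->D->L'->F->R'->A->plug->A
Char 5 ('E'): step: R->2, L=3; E->plug->E->R->H->L->C->refl->E->L'->G->R'->C->plug->C
Char 6 ('C'): step: R->3, L=3; C->plug->C->R->E->L->F->refl->G->L'->D->R'->G->plug->G
Char 7 ('B'): step: R->4, L=3; B->plug->B->R->D->L->G->refl->F->L'->E->R'->A->plug->A
Char 8 ('E'): step: R->5, L=3; E->plug->E->R->B->L->B->refl->D->L'->F->R'->C->plug->C
Char 9 ('G'): step: R->6, L=3; G->plug->G->R->C->L->A->refl->H->L'->A->R'->D->plug->D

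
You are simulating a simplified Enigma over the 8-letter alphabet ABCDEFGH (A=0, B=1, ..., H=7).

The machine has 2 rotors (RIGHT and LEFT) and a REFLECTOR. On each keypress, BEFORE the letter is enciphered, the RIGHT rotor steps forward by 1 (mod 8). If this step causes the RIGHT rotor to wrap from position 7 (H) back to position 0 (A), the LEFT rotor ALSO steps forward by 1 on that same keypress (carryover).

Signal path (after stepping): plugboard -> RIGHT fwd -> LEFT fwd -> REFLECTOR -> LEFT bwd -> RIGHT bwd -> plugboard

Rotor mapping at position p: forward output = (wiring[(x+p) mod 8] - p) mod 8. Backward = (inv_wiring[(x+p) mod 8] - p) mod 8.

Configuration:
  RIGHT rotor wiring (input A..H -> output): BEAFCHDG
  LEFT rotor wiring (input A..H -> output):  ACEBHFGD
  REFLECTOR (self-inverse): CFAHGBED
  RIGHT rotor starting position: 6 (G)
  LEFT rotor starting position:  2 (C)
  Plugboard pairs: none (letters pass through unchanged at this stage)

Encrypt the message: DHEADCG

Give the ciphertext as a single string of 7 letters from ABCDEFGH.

Char 1 ('D'): step: R->7, L=2; D->plug->D->R->B->L->H->refl->D->L'->D->R'->F->plug->F
Char 2 ('H'): step: R->0, L->3 (L advanced); H->plug->H->R->G->L->H->refl->D->L'->D->R'->G->plug->G
Char 3 ('E'): step: R->1, L=3; E->plug->E->R->G->L->H->refl->D->L'->D->R'->A->plug->A
Char 4 ('A'): step: R->2, L=3; A->plug->A->R->G->L->H->refl->D->L'->D->R'->B->plug->B
Char 5 ('D'): step: R->3, L=3; D->plug->D->R->A->L->G->refl->E->L'->B->R'->G->plug->G
Char 6 ('C'): step: R->4, L=3; C->plug->C->R->H->L->B->refl->F->L'->F->R'->E->plug->E
Char 7 ('G'): step: R->5, L=3; G->plug->G->R->A->L->G->refl->E->L'->B->R'->C->plug->C

Answer: FGABGEC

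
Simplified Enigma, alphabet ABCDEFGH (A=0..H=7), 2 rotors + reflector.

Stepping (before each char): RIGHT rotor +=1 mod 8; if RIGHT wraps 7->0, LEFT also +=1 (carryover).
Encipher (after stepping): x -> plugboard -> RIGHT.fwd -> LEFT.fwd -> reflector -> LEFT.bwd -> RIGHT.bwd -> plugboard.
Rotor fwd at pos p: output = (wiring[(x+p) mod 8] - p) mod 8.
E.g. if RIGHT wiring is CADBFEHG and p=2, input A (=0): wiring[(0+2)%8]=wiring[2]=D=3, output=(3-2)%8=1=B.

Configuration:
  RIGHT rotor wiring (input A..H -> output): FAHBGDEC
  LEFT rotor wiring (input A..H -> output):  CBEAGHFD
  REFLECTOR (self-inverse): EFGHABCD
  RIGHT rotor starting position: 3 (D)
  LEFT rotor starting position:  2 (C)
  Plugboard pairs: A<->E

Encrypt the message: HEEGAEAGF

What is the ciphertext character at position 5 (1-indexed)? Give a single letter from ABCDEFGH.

Char 1 ('H'): step: R->4, L=2; H->plug->H->R->F->L->B->refl->F->L'->D->R'->G->plug->G
Char 2 ('E'): step: R->5, L=2; E->plug->A->R->G->L->A->refl->E->L'->C->R'->F->plug->F
Char 3 ('E'): step: R->6, L=2; E->plug->A->R->G->L->A->refl->E->L'->C->R'->D->plug->D
Char 4 ('G'): step: R->7, L=2; G->plug->G->R->E->L->D->refl->H->L'->H->R'->F->plug->F
Char 5 ('A'): step: R->0, L->3 (L advanced); A->plug->E->R->G->L->G->refl->C->L'->D->R'->F->plug->F

F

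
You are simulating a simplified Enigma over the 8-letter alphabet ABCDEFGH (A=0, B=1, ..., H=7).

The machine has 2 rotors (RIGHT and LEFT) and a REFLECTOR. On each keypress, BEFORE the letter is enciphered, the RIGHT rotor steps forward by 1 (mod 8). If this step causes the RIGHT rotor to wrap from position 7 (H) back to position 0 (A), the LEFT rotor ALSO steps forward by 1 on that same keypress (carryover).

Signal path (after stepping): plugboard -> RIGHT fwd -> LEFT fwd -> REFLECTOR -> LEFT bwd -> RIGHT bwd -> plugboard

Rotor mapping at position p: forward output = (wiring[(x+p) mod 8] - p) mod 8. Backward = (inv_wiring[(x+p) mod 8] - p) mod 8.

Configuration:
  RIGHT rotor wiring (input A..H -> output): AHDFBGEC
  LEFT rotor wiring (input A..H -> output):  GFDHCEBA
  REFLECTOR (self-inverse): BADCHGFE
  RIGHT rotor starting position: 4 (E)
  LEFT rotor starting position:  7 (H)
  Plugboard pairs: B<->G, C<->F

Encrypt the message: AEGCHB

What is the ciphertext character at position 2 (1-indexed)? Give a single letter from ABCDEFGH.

Char 1 ('A'): step: R->5, L=7; A->plug->A->R->B->L->H->refl->E->L'->D->R'->D->plug->D
Char 2 ('E'): step: R->6, L=7; E->plug->E->R->F->L->D->refl->C->L'->H->R'->F->plug->C

C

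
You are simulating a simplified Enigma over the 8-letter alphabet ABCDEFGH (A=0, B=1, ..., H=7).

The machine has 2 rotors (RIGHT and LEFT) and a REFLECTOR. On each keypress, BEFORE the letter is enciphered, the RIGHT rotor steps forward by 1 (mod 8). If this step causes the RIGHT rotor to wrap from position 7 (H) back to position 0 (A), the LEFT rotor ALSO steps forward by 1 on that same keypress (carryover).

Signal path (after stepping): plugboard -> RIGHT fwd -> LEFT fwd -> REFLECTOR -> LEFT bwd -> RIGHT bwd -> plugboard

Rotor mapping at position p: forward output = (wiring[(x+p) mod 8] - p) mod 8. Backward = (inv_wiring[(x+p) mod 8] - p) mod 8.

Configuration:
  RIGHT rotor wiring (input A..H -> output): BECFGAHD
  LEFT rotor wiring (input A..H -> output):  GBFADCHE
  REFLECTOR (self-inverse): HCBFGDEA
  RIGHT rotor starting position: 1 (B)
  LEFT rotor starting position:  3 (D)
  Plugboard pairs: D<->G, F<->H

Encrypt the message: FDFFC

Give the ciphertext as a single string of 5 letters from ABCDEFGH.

Answer: HAABG

Derivation:
Char 1 ('F'): step: R->2, L=3; F->plug->H->R->C->L->H->refl->A->L'->B->R'->F->plug->H
Char 2 ('D'): step: R->3, L=3; D->plug->G->R->B->L->A->refl->H->L'->C->R'->A->plug->A
Char 3 ('F'): step: R->4, L=3; F->plug->H->R->B->L->A->refl->H->L'->C->R'->A->plug->A
Char 4 ('F'): step: R->5, L=3; F->plug->H->R->B->L->A->refl->H->L'->C->R'->B->plug->B
Char 5 ('C'): step: R->6, L=3; C->plug->C->R->D->L->E->refl->G->L'->G->R'->D->plug->G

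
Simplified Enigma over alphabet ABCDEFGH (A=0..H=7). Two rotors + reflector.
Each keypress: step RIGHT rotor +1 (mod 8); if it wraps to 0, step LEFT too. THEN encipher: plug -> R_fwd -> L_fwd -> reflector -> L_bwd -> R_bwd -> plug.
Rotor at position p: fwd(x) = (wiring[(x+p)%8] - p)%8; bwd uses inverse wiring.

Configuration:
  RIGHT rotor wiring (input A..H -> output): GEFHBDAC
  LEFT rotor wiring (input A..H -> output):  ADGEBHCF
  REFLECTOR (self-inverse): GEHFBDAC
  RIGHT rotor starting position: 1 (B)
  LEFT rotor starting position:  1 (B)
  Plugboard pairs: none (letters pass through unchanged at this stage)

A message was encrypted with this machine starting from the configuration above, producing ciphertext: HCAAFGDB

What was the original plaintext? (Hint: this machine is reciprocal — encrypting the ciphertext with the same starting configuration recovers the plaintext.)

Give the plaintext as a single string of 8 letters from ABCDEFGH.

Answer: DEDCAAGC

Derivation:
Char 1 ('H'): step: R->2, L=1; H->plug->H->R->C->L->D->refl->F->L'->B->R'->D->plug->D
Char 2 ('C'): step: R->3, L=1; C->plug->C->R->A->L->C->refl->H->L'->H->R'->E->plug->E
Char 3 ('A'): step: R->4, L=1; A->plug->A->R->F->L->B->refl->E->L'->G->R'->D->plug->D
Char 4 ('A'): step: R->5, L=1; A->plug->A->R->G->L->E->refl->B->L'->F->R'->C->plug->C
Char 5 ('F'): step: R->6, L=1; F->plug->F->R->B->L->F->refl->D->L'->C->R'->A->plug->A
Char 6 ('G'): step: R->7, L=1; G->plug->G->R->E->L->G->refl->A->L'->D->R'->A->plug->A
Char 7 ('D'): step: R->0, L->2 (L advanced); D->plug->D->R->H->L->B->refl->E->L'->A->R'->G->plug->G
Char 8 ('B'): step: R->1, L=2; B->plug->B->R->E->L->A->refl->G->L'->G->R'->C->plug->C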